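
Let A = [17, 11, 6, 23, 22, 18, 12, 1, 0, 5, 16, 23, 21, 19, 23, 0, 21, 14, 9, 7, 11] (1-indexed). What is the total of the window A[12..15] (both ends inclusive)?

86

Elements at indices 12..15: 23, 21, 19, 23
sum(23, 21, 19, 23) = 86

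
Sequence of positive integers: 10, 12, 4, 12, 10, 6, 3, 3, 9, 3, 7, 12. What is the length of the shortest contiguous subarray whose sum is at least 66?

9

Extend right; whenever the sum reaches 66, record the length and shrink from the left:
add 10: running sum 10 < 66
add 12: running sum 22 < 66
add 4: running sum 26 < 66
add 12: running sum 38 < 66
add 10: running sum 48 < 66
add 6: running sum 54 < 66
add 3: running sum 57 < 66
add 3: running sum 60 < 66
end 8: [10, 12, 4, 12, 10, 6, 3, 3, 9] sum 69, len 9
end 9: [10, 12, 4, 12, 10, 6, 3, 3, 9, 3] sum 72, len 10
end 10: [12, 4, 12, 10, 6, 3, 3, 9, 3, 7] sum 69, len 10
end 11: [4, 12, 10, 6, 3, 3, 9, 3, 7, 12] sum 69, len 10
Shortest qualifying length: 9.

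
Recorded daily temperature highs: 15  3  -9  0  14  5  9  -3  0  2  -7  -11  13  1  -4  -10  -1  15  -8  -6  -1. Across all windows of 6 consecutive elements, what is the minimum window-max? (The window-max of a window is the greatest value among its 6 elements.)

9

15 3 -9 0 14 5 → max 15
3 -9 0 14 5 9 → max 14
-9 0 14 5 9 -3 → max 14
0 14 5 9 -3 0 → max 14
14 5 9 -3 0 2 → max 14
5 9 -3 0 2 -7 → max 9
9 -3 0 2 -7 -11 → max 9
-3 0 2 -7 -11 13 → max 13
0 2 -7 -11 13 1 → max 13
2 -7 -11 13 1 -4 → max 13
-7 -11 13 1 -4 -10 → max 13
-11 13 1 -4 -10 -1 → max 13
13 1 -4 -10 -1 15 → max 15
1 -4 -10 -1 15 -8 → max 15
-4 -10 -1 15 -8 -6 → max 15
-10 -1 15 -8 -6 -1 → max 15
Minimum of these is 9.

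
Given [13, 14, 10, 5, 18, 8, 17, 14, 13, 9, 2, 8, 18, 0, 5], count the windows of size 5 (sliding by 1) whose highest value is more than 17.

8

(13, 14, 10, 5, 18) → max 18  > 17 ✓
(14, 10, 5, 18, 8) → max 18  > 17 ✓
(10, 5, 18, 8, 17) → max 18  > 17 ✓
(5, 18, 8, 17, 14) → max 18  > 17 ✓
(18, 8, 17, 14, 13) → max 18  > 17 ✓
(8, 17, 14, 13, 9) → max 17
(17, 14, 13, 9, 2) → max 17
(14, 13, 9, 2, 8) → max 14
(13, 9, 2, 8, 18) → max 18  > 17 ✓
(9, 2, 8, 18, 0) → max 18  > 17 ✓
(2, 8, 18, 0, 5) → max 18  > 17 ✓
8 windows satisfy the condition.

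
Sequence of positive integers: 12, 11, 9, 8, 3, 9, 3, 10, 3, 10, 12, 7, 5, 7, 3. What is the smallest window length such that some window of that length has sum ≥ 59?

Extend right; whenever the sum reaches 59, record the length and shrink from the left:
add 12: running sum 12 < 59
add 11: running sum 23 < 59
add 9: running sum 32 < 59
add 8: running sum 40 < 59
add 3: running sum 43 < 59
add 9: running sum 52 < 59
add 3: running sum 55 < 59
add 10: shortest ending here [12, 11, 9, 8, 3, 9, 3, 10] sum 65, len 8
add 3: shortest ending here [12, 11, 9, 8, 3, 9, 3, 10, 3] sum 68, len 9
add 10: shortest ending here [11, 9, 8, 3, 9, 3, 10, 3, 10] sum 66, len 9
add 12: shortest ending here [9, 8, 3, 9, 3, 10, 3, 10, 12] sum 67, len 9
add 7: shortest ending here [8, 3, 9, 3, 10, 3, 10, 12, 7] sum 65, len 9
add 5: shortest ending here [9, 3, 10, 3, 10, 12, 7, 5] sum 59, len 8
add 7: shortest ending here [9, 3, 10, 3, 10, 12, 7, 5, 7] sum 66, len 9
add 3: shortest ending here [3, 10, 3, 10, 12, 7, 5, 7, 3] sum 60, len 9
Shortest qualifying length: 8.

8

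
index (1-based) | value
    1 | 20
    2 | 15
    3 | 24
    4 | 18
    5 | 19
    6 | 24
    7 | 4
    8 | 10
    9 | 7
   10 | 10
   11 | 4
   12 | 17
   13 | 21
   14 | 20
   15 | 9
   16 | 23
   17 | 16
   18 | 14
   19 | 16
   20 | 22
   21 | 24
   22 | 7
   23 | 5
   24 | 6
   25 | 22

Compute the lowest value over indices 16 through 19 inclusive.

14

Elements at indices 16..19: 23, 16, 14, 16
min(23, 16, 14, 16) = 14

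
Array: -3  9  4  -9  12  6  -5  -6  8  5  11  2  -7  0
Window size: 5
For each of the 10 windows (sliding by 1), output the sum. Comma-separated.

13, 22, 8, -2, 15, 8, 13, 20, 19, 11

Sliding a size-5 window across the 14 values:
(-3, 9, 4, -9, 12) → sum 13
(9, 4, -9, 12, 6) → sum 22
(4, -9, 12, 6, -5) → sum 8
(-9, 12, 6, -5, -6) → sum -2
(12, 6, -5, -6, 8) → sum 15
(6, -5, -6, 8, 5) → sum 8
(-5, -6, 8, 5, 11) → sum 13
(-6, 8, 5, 11, 2) → sum 20
(8, 5, 11, 2, -7) → sum 19
(5, 11, 2, -7, 0) → sum 11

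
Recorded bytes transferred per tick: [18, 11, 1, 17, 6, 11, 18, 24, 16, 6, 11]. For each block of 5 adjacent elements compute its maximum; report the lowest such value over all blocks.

17

[18, 11, 1, 17, 6] → max 18
[11, 1, 17, 6, 11] → max 17
[1, 17, 6, 11, 18] → max 18
[17, 6, 11, 18, 24] → max 24
[6, 11, 18, 24, 16] → max 24
[11, 18, 24, 16, 6] → max 24
[18, 24, 16, 6, 11] → max 24
Lowest of these is 17.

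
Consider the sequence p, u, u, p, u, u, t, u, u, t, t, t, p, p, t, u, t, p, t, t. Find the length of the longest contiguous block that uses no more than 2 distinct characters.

8

add p: window [p] (1 distinct), len 1
add u: window [p, u] (2 distinct), len 2
add u: window [p, u, u] (2 distinct), len 3
add p: window [p, u, u, p] (2 distinct), len 4
add u: window [p, u, u, p, u] (2 distinct), len 5
add u: window [p, u, u, p, u, u] (2 distinct), len 6
add t: window [u, u, t] (2 distinct), len 3
add u: window [u, u, t, u] (2 distinct), len 4
add u: window [u, u, t, u, u] (2 distinct), len 5
add t: window [u, u, t, u, u, t] (2 distinct), len 6
add t: window [u, u, t, u, u, t, t] (2 distinct), len 7
add t: window [u, u, t, u, u, t, t, t] (2 distinct), len 8
add p: window [t, t, t, p] (2 distinct), len 4
add p: window [t, t, t, p, p] (2 distinct), len 5
add t: window [t, t, t, p, p, t] (2 distinct), len 6
add u: window [t, u] (2 distinct), len 2
add t: window [t, u, t] (2 distinct), len 3
add p: window [t, p] (2 distinct), len 2
add t: window [t, p, t] (2 distinct), len 3
add t: window [t, p, t, t] (2 distinct), len 4
Longest length with ≤2 distinct: 8.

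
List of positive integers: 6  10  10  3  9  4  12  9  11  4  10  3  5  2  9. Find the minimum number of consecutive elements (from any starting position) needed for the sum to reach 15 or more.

2

add 6: running sum 6 < 15
add 10: shortest ending here [6, 10] sum 16, len 2
add 10: shortest ending here [10, 10] sum 20, len 2
add 3: shortest ending here [10, 10, 3] sum 23, len 3
add 9: shortest ending here [10, 3, 9] sum 22, len 3
add 4: shortest ending here [3, 9, 4] sum 16, len 3
add 12: shortest ending here [4, 12] sum 16, len 2
add 9: shortest ending here [12, 9] sum 21, len 2
add 11: shortest ending here [9, 11] sum 20, len 2
add 4: shortest ending here [11, 4] sum 15, len 2
add 10: shortest ending here [11, 4, 10] sum 25, len 3
add 3: shortest ending here [4, 10, 3] sum 17, len 3
add 5: shortest ending here [10, 3, 5] sum 18, len 3
add 2: shortest ending here [10, 3, 5, 2] sum 20, len 4
add 9: shortest ending here [5, 2, 9] sum 16, len 3
Shortest qualifying length: 2.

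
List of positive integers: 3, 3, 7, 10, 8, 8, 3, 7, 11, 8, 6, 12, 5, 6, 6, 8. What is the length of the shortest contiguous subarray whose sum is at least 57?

8

add 3: running sum 3 < 57
add 3: running sum 6 < 57
add 7: running sum 13 < 57
add 10: running sum 23 < 57
add 8: running sum 31 < 57
add 8: running sum 39 < 57
add 3: running sum 42 < 57
add 7: running sum 49 < 57
end 8: [3, 7, 10, 8, 8, 3, 7, 11] sum 57, len 8
end 9: [7, 10, 8, 8, 3, 7, 11, 8] sum 62, len 8
end 10: [10, 8, 8, 3, 7, 11, 8, 6] sum 61, len 8
end 11: [8, 8, 3, 7, 11, 8, 6, 12] sum 63, len 8
end 12: [8, 3, 7, 11, 8, 6, 12, 5] sum 60, len 8
end 13: [3, 7, 11, 8, 6, 12, 5, 6] sum 58, len 8
end 14: [7, 11, 8, 6, 12, 5, 6, 6] sum 61, len 8
end 15: [11, 8, 6, 12, 5, 6, 6, 8] sum 62, len 8
Shortest qualifying length: 8.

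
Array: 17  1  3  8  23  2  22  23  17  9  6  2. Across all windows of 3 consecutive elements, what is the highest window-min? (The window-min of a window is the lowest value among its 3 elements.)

Window mins for each of the 10 positions:
[17, 1, 3] → min 1
[1, 3, 8] → min 1
[3, 8, 23] → min 3
[8, 23, 2] → min 2
[23, 2, 22] → min 2
[2, 22, 23] → min 2
[22, 23, 17] → min 17
[23, 17, 9] → min 9
[17, 9, 6] → min 6
[9, 6, 2] → min 2
Highest of these is 17.

17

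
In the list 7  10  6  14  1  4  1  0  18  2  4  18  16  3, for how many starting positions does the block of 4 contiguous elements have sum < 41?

7 10 6 14 → sum 37  < 41 ✓
10 6 14 1 → sum 31  < 41 ✓
6 14 1 4 → sum 25  < 41 ✓
14 1 4 1 → sum 20  < 41 ✓
1 4 1 0 → sum 6  < 41 ✓
4 1 0 18 → sum 23  < 41 ✓
1 0 18 2 → sum 21  < 41 ✓
0 18 2 4 → sum 24  < 41 ✓
18 2 4 18 → sum 42
2 4 18 16 → sum 40  < 41 ✓
4 18 16 3 → sum 41
9 windows satisfy the condition.

9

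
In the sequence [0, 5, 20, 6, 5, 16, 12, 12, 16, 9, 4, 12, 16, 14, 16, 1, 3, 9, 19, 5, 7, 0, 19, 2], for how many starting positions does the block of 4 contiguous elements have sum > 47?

3

[0, 5, 20, 6] → sum 31
[5, 20, 6, 5] → sum 36
[20, 6, 5, 16] → sum 47
[6, 5, 16, 12] → sum 39
[5, 16, 12, 12] → sum 45
[16, 12, 12, 16] → sum 56  > 47 ✓
[12, 12, 16, 9] → sum 49  > 47 ✓
[12, 16, 9, 4] → sum 41
[16, 9, 4, 12] → sum 41
[9, 4, 12, 16] → sum 41
[4, 12, 16, 14] → sum 46
[12, 16, 14, 16] → sum 58  > 47 ✓
[16, 14, 16, 1] → sum 47
[14, 16, 1, 3] → sum 34
[16, 1, 3, 9] → sum 29
[1, 3, 9, 19] → sum 32
[3, 9, 19, 5] → sum 36
[9, 19, 5, 7] → sum 40
[19, 5, 7, 0] → sum 31
[5, 7, 0, 19] → sum 31
[7, 0, 19, 2] → sum 28
3 windows satisfy the condition.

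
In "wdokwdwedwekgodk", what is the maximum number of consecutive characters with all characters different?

add w: [w] len 1
add d: [w, d] len 2
add o: [w, d, o] len 3
add k: [w, d, o, k] len 4
add w (repeat w, move left end past it): [d, o, k, w] len 4
add d (repeat d, move left end past it): [o, k, w, d] len 4
add w (repeat w, move left end past it): [d, w] len 2
add e: [d, w, e] len 3
add d (repeat d, move left end past it): [w, e, d] len 3
add w (repeat w, move left end past it): [e, d, w] len 3
add e (repeat e, move left end past it): [d, w, e] len 3
add k: [d, w, e, k] len 4
add g: [d, w, e, k, g] len 5
add o: [d, w, e, k, g, o] len 6
add d (repeat d, move left end past it): [w, e, k, g, o, d] len 6
add k (repeat k, move left end past it): [g, o, d, k] len 4
Longest all-distinct length: 6.

6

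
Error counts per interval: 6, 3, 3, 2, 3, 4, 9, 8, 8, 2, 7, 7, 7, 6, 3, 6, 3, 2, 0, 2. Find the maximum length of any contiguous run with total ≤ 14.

[6] sum 6 len 1
[6, 3] sum 9 len 2
[6, 3, 3] sum 12 len 3
[6, 3, 3, 2] sum 14 len 4
[3, 3, 2, 3] sum 11 len 4
[3, 2, 3, 4] sum 12 len 4
[4, 9] sum 13 len 2
[8] sum 8 len 1
[8] sum 8 len 1
[8, 2] sum 10 len 2
[2, 7] sum 9 len 2
[7, 7] sum 14 len 2
[7, 7] sum 14 len 2
[7, 6] sum 13 len 2
[6, 3] sum 9 len 2
[3, 6] sum 9 len 2
[3, 6, 3] sum 12 len 3
[3, 6, 3, 2] sum 14 len 4
[3, 6, 3, 2, 0] sum 14 len 5
[6, 3, 2, 0, 2] sum 13 len 5
Longest length seen: 5.

5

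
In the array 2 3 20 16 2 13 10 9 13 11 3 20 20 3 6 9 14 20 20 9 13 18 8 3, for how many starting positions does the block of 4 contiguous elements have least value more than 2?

16

[2, 3, 20, 16] → min 2
[3, 20, 16, 2] → min 2
[20, 16, 2, 13] → min 2
[16, 2, 13, 10] → min 2
[2, 13, 10, 9] → min 2
[13, 10, 9, 13] → min 9  > 2 ✓
[10, 9, 13, 11] → min 9  > 2 ✓
[9, 13, 11, 3] → min 3  > 2 ✓
[13, 11, 3, 20] → min 3  > 2 ✓
[11, 3, 20, 20] → min 3  > 2 ✓
[3, 20, 20, 3] → min 3  > 2 ✓
[20, 20, 3, 6] → min 3  > 2 ✓
[20, 3, 6, 9] → min 3  > 2 ✓
[3, 6, 9, 14] → min 3  > 2 ✓
[6, 9, 14, 20] → min 6  > 2 ✓
[9, 14, 20, 20] → min 9  > 2 ✓
[14, 20, 20, 9] → min 9  > 2 ✓
[20, 20, 9, 13] → min 9  > 2 ✓
[20, 9, 13, 18] → min 9  > 2 ✓
[9, 13, 18, 8] → min 8  > 2 ✓
[13, 18, 8, 3] → min 3  > 2 ✓
16 windows satisfy the condition.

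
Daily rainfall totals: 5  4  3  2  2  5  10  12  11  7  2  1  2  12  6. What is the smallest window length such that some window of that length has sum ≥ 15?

add 5: running sum 5 < 15
add 4: running sum 9 < 15
add 3: running sum 12 < 15
add 2: running sum 14 < 15
add 2: shortest ending here [5, 4, 3, 2, 2] sum 16, len 5
add 5: shortest ending here [4, 3, 2, 2, 5] sum 16, len 5
add 10: shortest ending here [5, 10] sum 15, len 2
add 12: shortest ending here [10, 12] sum 22, len 2
add 11: shortest ending here [12, 11] sum 23, len 2
add 7: shortest ending here [11, 7] sum 18, len 2
add 2: shortest ending here [11, 7, 2] sum 20, len 3
add 1: shortest ending here [11, 7, 2, 1] sum 21, len 4
add 2: shortest ending here [11, 7, 2, 1, 2] sum 23, len 5
add 12: shortest ending here [1, 2, 12] sum 15, len 3
add 6: shortest ending here [12, 6] sum 18, len 2
Shortest qualifying length: 2.

2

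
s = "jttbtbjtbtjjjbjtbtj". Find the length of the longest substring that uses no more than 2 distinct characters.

[j] 1 distinct, len 1
[j, t] 2 distinct, len 2
[j, t, t] 2 distinct, len 3
[t, t, b] 2 distinct, len 3
[t, t, b, t] 2 distinct, len 4
[t, t, b, t, b] 2 distinct, len 5
[b, j] 2 distinct, len 2
[j, t] 2 distinct, len 2
[t, b] 2 distinct, len 2
[t, b, t] 2 distinct, len 3
[t, j] 2 distinct, len 2
[t, j, j] 2 distinct, len 3
[t, j, j, j] 2 distinct, len 4
[j, j, j, b] 2 distinct, len 4
[j, j, j, b, j] 2 distinct, len 5
[j, t] 2 distinct, len 2
[t, b] 2 distinct, len 2
[t, b, t] 2 distinct, len 3
[t, j] 2 distinct, len 2
Longest length with ≤2 distinct: 5.

5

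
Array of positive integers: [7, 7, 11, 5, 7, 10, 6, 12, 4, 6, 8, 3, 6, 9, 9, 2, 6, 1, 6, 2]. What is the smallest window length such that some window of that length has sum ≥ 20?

add 7: running sum 7 < 20
add 7: running sum 14 < 20
end 2: [7, 7, 11] sum 25, len 3
end 3: [7, 11, 5] sum 23, len 3
end 4: [11, 5, 7] sum 23, len 3
end 5: [5, 7, 10] sum 22, len 3
end 6: [7, 10, 6] sum 23, len 3
end 7: [10, 6, 12] sum 28, len 3
end 8: [6, 12, 4] sum 22, len 3
end 9: [12, 4, 6] sum 22, len 3
end 10: [12, 4, 6, 8] sum 30, len 4
end 11: [4, 6, 8, 3] sum 21, len 4
end 12: [6, 8, 3, 6] sum 23, len 4
end 13: [8, 3, 6, 9] sum 26, len 4
end 14: [6, 9, 9] sum 24, len 3
end 15: [9, 9, 2] sum 20, len 3
end 16: [9, 9, 2, 6] sum 26, len 4
end 17: [9, 9, 2, 6, 1] sum 27, len 5
end 18: [9, 2, 6, 1, 6] sum 24, len 5
end 19: [9, 2, 6, 1, 6, 2] sum 26, len 6
Shortest qualifying length: 3.

3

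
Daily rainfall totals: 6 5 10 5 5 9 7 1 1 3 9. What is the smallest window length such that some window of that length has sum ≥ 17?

3

add 6: running sum 6 < 17
add 5: running sum 11 < 17
end 2: [6, 5, 10] sum 21, len 3
end 3: [5, 10, 5] sum 20, len 3
end 4: [10, 5, 5] sum 20, len 3
end 5: [5, 5, 9] sum 19, len 3
end 6: [5, 9, 7] sum 21, len 3
end 7: [9, 7, 1] sum 17, len 3
end 8: [9, 7, 1, 1] sum 18, len 4
end 9: [9, 7, 1, 1, 3] sum 21, len 5
end 10: [7, 1, 1, 3, 9] sum 21, len 5
Shortest qualifying length: 3.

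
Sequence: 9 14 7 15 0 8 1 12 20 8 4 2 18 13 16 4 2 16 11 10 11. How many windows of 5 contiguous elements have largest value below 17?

8

(9, 14, 7, 15, 0) → max 15  < 17 ✓
(14, 7, 15, 0, 8) → max 15  < 17 ✓
(7, 15, 0, 8, 1) → max 15  < 17 ✓
(15, 0, 8, 1, 12) → max 15  < 17 ✓
(0, 8, 1, 12, 20) → max 20
(8, 1, 12, 20, 8) → max 20
(1, 12, 20, 8, 4) → max 20
(12, 20, 8, 4, 2) → max 20
(20, 8, 4, 2, 18) → max 20
(8, 4, 2, 18, 13) → max 18
(4, 2, 18, 13, 16) → max 18
(2, 18, 13, 16, 4) → max 18
(18, 13, 16, 4, 2) → max 18
(13, 16, 4, 2, 16) → max 16  < 17 ✓
(16, 4, 2, 16, 11) → max 16  < 17 ✓
(4, 2, 16, 11, 10) → max 16  < 17 ✓
(2, 16, 11, 10, 11) → max 16  < 17 ✓
8 windows satisfy the condition.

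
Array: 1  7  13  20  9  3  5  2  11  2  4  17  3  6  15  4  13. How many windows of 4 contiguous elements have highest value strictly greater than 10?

13

[1, 7, 13, 20] → max 20  > 10 ✓
[7, 13, 20, 9] → max 20  > 10 ✓
[13, 20, 9, 3] → max 20  > 10 ✓
[20, 9, 3, 5] → max 20  > 10 ✓
[9, 3, 5, 2] → max 9
[3, 5, 2, 11] → max 11  > 10 ✓
[5, 2, 11, 2] → max 11  > 10 ✓
[2, 11, 2, 4] → max 11  > 10 ✓
[11, 2, 4, 17] → max 17  > 10 ✓
[2, 4, 17, 3] → max 17  > 10 ✓
[4, 17, 3, 6] → max 17  > 10 ✓
[17, 3, 6, 15] → max 17  > 10 ✓
[3, 6, 15, 4] → max 15  > 10 ✓
[6, 15, 4, 13] → max 15  > 10 ✓
13 windows satisfy the condition.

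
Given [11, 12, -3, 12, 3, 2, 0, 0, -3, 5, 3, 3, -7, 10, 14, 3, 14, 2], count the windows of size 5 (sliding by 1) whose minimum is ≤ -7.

5

11 12 -3 12 3 → min -3
12 -3 12 3 2 → min -3
-3 12 3 2 0 → min -3
12 3 2 0 0 → min 0
3 2 0 0 -3 → min -3
2 0 0 -3 5 → min -3
0 0 -3 5 3 → min -3
0 -3 5 3 3 → min -3
-3 5 3 3 -7 → min -7  ≤ -7 ✓
5 3 3 -7 10 → min -7  ≤ -7 ✓
3 3 -7 10 14 → min -7  ≤ -7 ✓
3 -7 10 14 3 → min -7  ≤ -7 ✓
-7 10 14 3 14 → min -7  ≤ -7 ✓
10 14 3 14 2 → min 2
5 windows satisfy the condition.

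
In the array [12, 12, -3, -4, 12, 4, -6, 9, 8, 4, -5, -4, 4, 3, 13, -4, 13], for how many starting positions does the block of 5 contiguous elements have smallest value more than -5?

4

[12, 12, -3, -4, 12] → min -4  > -5 ✓
[12, -3, -4, 12, 4] → min -4  > -5 ✓
[-3, -4, 12, 4, -6] → min -6
[-4, 12, 4, -6, 9] → min -6
[12, 4, -6, 9, 8] → min -6
[4, -6, 9, 8, 4] → min -6
[-6, 9, 8, 4, -5] → min -6
[9, 8, 4, -5, -4] → min -5
[8, 4, -5, -4, 4] → min -5
[4, -5, -4, 4, 3] → min -5
[-5, -4, 4, 3, 13] → min -5
[-4, 4, 3, 13, -4] → min -4  > -5 ✓
[4, 3, 13, -4, 13] → min -4  > -5 ✓
4 windows satisfy the condition.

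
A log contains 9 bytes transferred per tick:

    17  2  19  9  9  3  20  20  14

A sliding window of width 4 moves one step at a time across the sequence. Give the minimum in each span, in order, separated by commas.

Sliding a size-4 window across the 9 values:
(17, 2, 19, 9) → min 2
(2, 19, 9, 9) → min 2
(19, 9, 9, 3) → min 3
(9, 9, 3, 20) → min 3
(9, 3, 20, 20) → min 3
(3, 20, 20, 14) → min 3

2, 2, 3, 3, 3, 3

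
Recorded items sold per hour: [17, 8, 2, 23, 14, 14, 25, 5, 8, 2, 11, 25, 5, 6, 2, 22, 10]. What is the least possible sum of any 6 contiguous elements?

Each size-6 window and its sum:
(17, 8, 2, 23, 14, 14) → sum 78
(8, 2, 23, 14, 14, 25) → sum 86
(2, 23, 14, 14, 25, 5) → sum 83
(23, 14, 14, 25, 5, 8) → sum 89
(14, 14, 25, 5, 8, 2) → sum 68
(14, 25, 5, 8, 2, 11) → sum 65
(25, 5, 8, 2, 11, 25) → sum 76
(5, 8, 2, 11, 25, 5) → sum 56
(8, 2, 11, 25, 5, 6) → sum 57
(2, 11, 25, 5, 6, 2) → sum 51
(11, 25, 5, 6, 2, 22) → sum 71
(25, 5, 6, 2, 22, 10) → sum 70
Least of these is 51.

51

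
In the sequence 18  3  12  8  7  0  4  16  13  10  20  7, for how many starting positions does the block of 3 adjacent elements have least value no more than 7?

8

[18, 3, 12] → min 3  ≤ 7 ✓
[3, 12, 8] → min 3  ≤ 7 ✓
[12, 8, 7] → min 7  ≤ 7 ✓
[8, 7, 0] → min 0  ≤ 7 ✓
[7, 0, 4] → min 0  ≤ 7 ✓
[0, 4, 16] → min 0  ≤ 7 ✓
[4, 16, 13] → min 4  ≤ 7 ✓
[16, 13, 10] → min 10
[13, 10, 20] → min 10
[10, 20, 7] → min 7  ≤ 7 ✓
8 windows satisfy the condition.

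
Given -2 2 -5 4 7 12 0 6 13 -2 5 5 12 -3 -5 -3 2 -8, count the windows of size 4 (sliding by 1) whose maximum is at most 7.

4

(-2, 2, -5, 4) → max 4  ≤ 7 ✓
(2, -5, 4, 7) → max 7  ≤ 7 ✓
(-5, 4, 7, 12) → max 12
(4, 7, 12, 0) → max 12
(7, 12, 0, 6) → max 12
(12, 0, 6, 13) → max 13
(0, 6, 13, -2) → max 13
(6, 13, -2, 5) → max 13
(13, -2, 5, 5) → max 13
(-2, 5, 5, 12) → max 12
(5, 5, 12, -3) → max 12
(5, 12, -3, -5) → max 12
(12, -3, -5, -3) → max 12
(-3, -5, -3, 2) → max 2  ≤ 7 ✓
(-5, -3, 2, -8) → max 2  ≤ 7 ✓
4 windows satisfy the condition.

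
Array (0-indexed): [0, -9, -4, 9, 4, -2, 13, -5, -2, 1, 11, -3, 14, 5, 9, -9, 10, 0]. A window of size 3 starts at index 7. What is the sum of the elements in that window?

-6

Elements at indices 7..9: -5, -2, 1
sum(-5, -2, 1) = -6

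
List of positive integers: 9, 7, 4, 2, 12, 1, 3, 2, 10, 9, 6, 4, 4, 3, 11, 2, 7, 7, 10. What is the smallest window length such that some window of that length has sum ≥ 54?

add 9: running sum 9 < 54
add 7: running sum 16 < 54
add 4: running sum 20 < 54
add 2: running sum 22 < 54
add 12: running sum 34 < 54
add 1: running sum 35 < 54
add 3: running sum 38 < 54
add 2: running sum 40 < 54
add 10: running sum 50 < 54
add 9: shortest ending here [9, 7, 4, 2, 12, 1, 3, 2, 10, 9] sum 59, len 10
add 6: shortest ending here [7, 4, 2, 12, 1, 3, 2, 10, 9, 6] sum 56, len 10
add 4: shortest ending here [7, 4, 2, 12, 1, 3, 2, 10, 9, 6, 4] sum 60, len 11
add 4: shortest ending here [4, 2, 12, 1, 3, 2, 10, 9, 6, 4, 4] sum 57, len 11
add 3: shortest ending here [12, 1, 3, 2, 10, 9, 6, 4, 4, 3] sum 54, len 10
add 11: shortest ending here [12, 1, 3, 2, 10, 9, 6, 4, 4, 3, 11] sum 65, len 11
add 2: shortest ending here [3, 2, 10, 9, 6, 4, 4, 3, 11, 2] sum 54, len 10
add 7: shortest ending here [10, 9, 6, 4, 4, 3, 11, 2, 7] sum 56, len 9
add 7: shortest ending here [10, 9, 6, 4, 4, 3, 11, 2, 7, 7] sum 63, len 10
add 10: shortest ending here [6, 4, 4, 3, 11, 2, 7, 7, 10] sum 54, len 9
Shortest qualifying length: 9.

9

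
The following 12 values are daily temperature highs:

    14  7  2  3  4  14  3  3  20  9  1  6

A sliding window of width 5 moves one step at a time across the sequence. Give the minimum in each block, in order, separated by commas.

Sliding a size-5 window across the 12 values:
[14, 7, 2, 3, 4] → min 2
[7, 2, 3, 4, 14] → min 2
[2, 3, 4, 14, 3] → min 2
[3, 4, 14, 3, 3] → min 3
[4, 14, 3, 3, 20] → min 3
[14, 3, 3, 20, 9] → min 3
[3, 3, 20, 9, 1] → min 1
[3, 20, 9, 1, 6] → min 1

2, 2, 2, 3, 3, 3, 1, 1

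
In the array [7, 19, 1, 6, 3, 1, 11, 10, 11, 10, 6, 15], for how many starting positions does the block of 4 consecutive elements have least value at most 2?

6

7 19 1 6 → min 1  ≤ 2 ✓
19 1 6 3 → min 1  ≤ 2 ✓
1 6 3 1 → min 1  ≤ 2 ✓
6 3 1 11 → min 1  ≤ 2 ✓
3 1 11 10 → min 1  ≤ 2 ✓
1 11 10 11 → min 1  ≤ 2 ✓
11 10 11 10 → min 10
10 11 10 6 → min 6
11 10 6 15 → min 6
6 windows satisfy the condition.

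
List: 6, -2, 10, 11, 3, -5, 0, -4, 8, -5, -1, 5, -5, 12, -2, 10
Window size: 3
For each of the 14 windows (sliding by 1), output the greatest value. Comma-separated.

10, 11, 11, 11, 3, 0, 8, 8, 8, 5, 5, 12, 12, 12

[6, -2, 10] → max 10
[-2, 10, 11] → max 11
[10, 11, 3] → max 11
[11, 3, -5] → max 11
[3, -5, 0] → max 3
[-5, 0, -4] → max 0
[0, -4, 8] → max 8
[-4, 8, -5] → max 8
[8, -5, -1] → max 8
[-5, -1, 5] → max 5
[-1, 5, -5] → max 5
[5, -5, 12] → max 12
[-5, 12, -2] → max 12
[12, -2, 10] → max 12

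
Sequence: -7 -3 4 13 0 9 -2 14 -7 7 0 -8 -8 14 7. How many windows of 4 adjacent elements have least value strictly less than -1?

11

(-7, -3, 4, 13) → min -7  < -1 ✓
(-3, 4, 13, 0) → min -3  < -1 ✓
(4, 13, 0, 9) → min 0
(13, 0, 9, -2) → min -2  < -1 ✓
(0, 9, -2, 14) → min -2  < -1 ✓
(9, -2, 14, -7) → min -7  < -1 ✓
(-2, 14, -7, 7) → min -7  < -1 ✓
(14, -7, 7, 0) → min -7  < -1 ✓
(-7, 7, 0, -8) → min -8  < -1 ✓
(7, 0, -8, -8) → min -8  < -1 ✓
(0, -8, -8, 14) → min -8  < -1 ✓
(-8, -8, 14, 7) → min -8  < -1 ✓
11 windows satisfy the condition.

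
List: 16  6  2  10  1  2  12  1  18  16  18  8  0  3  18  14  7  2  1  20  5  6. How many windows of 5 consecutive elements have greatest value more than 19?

(16, 6, 2, 10, 1) → max 16
(6, 2, 10, 1, 2) → max 10
(2, 10, 1, 2, 12) → max 12
(10, 1, 2, 12, 1) → max 12
(1, 2, 12, 1, 18) → max 18
(2, 12, 1, 18, 16) → max 18
(12, 1, 18, 16, 18) → max 18
(1, 18, 16, 18, 8) → max 18
(18, 16, 18, 8, 0) → max 18
(16, 18, 8, 0, 3) → max 18
(18, 8, 0, 3, 18) → max 18
(8, 0, 3, 18, 14) → max 18
(0, 3, 18, 14, 7) → max 18
(3, 18, 14, 7, 2) → max 18
(18, 14, 7, 2, 1) → max 18
(14, 7, 2, 1, 20) → max 20  > 19 ✓
(7, 2, 1, 20, 5) → max 20  > 19 ✓
(2, 1, 20, 5, 6) → max 20  > 19 ✓
3 windows satisfy the condition.

3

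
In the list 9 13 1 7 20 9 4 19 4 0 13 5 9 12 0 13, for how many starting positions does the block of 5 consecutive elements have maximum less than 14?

4

[9, 13, 1, 7, 20] → max 20
[13, 1, 7, 20, 9] → max 20
[1, 7, 20, 9, 4] → max 20
[7, 20, 9, 4, 19] → max 20
[20, 9, 4, 19, 4] → max 20
[9, 4, 19, 4, 0] → max 19
[4, 19, 4, 0, 13] → max 19
[19, 4, 0, 13, 5] → max 19
[4, 0, 13, 5, 9] → max 13  < 14 ✓
[0, 13, 5, 9, 12] → max 13  < 14 ✓
[13, 5, 9, 12, 0] → max 13  < 14 ✓
[5, 9, 12, 0, 13] → max 13  < 14 ✓
4 windows satisfy the condition.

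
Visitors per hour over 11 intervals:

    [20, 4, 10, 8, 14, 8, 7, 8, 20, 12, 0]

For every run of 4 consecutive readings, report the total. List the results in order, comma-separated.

(20, 4, 10, 8) → sum 42
(4, 10, 8, 14) → sum 36
(10, 8, 14, 8) → sum 40
(8, 14, 8, 7) → sum 37
(14, 8, 7, 8) → sum 37
(8, 7, 8, 20) → sum 43
(7, 8, 20, 12) → sum 47
(8, 20, 12, 0) → sum 40

42, 36, 40, 37, 37, 43, 47, 40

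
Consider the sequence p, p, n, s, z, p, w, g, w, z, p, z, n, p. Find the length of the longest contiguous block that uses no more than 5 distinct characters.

10

add p: window [p] (1 distinct), len 1
add p: window [p, p] (1 distinct), len 2
add n: window [p, p, n] (2 distinct), len 3
add s: window [p, p, n, s] (3 distinct), len 4
add z: window [p, p, n, s, z] (4 distinct), len 5
add p: window [p, p, n, s, z, p] (4 distinct), len 6
add w: window [p, p, n, s, z, p, w] (5 distinct), len 7
add g: window [s, z, p, w, g] (5 distinct), len 5
add w: window [s, z, p, w, g, w] (5 distinct), len 6
add z: window [s, z, p, w, g, w, z] (5 distinct), len 7
add p: window [s, z, p, w, g, w, z, p] (5 distinct), len 8
add z: window [s, z, p, w, g, w, z, p, z] (5 distinct), len 9
add n: window [z, p, w, g, w, z, p, z, n] (5 distinct), len 9
add p: window [z, p, w, g, w, z, p, z, n, p] (5 distinct), len 10
Longest length with ≤5 distinct: 10.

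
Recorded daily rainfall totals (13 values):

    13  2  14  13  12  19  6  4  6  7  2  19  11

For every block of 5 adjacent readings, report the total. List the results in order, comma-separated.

54, 60, 64, 54, 47, 42, 25, 38, 45

Sliding a size-5 window across the 13 values:
[13, 2, 14, 13, 12] → sum 54
[2, 14, 13, 12, 19] → sum 60
[14, 13, 12, 19, 6] → sum 64
[13, 12, 19, 6, 4] → sum 54
[12, 19, 6, 4, 6] → sum 47
[19, 6, 4, 6, 7] → sum 42
[6, 4, 6, 7, 2] → sum 25
[4, 6, 7, 2, 19] → sum 38
[6, 7, 2, 19, 11] → sum 45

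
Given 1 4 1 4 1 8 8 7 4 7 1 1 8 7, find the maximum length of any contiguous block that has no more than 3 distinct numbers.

[1] 1 distinct, len 1
[1, 4] 2 distinct, len 2
[1, 4, 1] 2 distinct, len 3
[1, 4, 1, 4] 2 distinct, len 4
[1, 4, 1, 4, 1] 2 distinct, len 5
[1, 4, 1, 4, 1, 8] 3 distinct, len 6
[1, 4, 1, 4, 1, 8, 8] 3 distinct, len 7
[1, 8, 8, 7] 3 distinct, len 4
[8, 8, 7, 4] 3 distinct, len 4
[8, 8, 7, 4, 7] 3 distinct, len 5
[7, 4, 7, 1] 3 distinct, len 4
[7, 4, 7, 1, 1] 3 distinct, len 5
[7, 1, 1, 8] 3 distinct, len 4
[7, 1, 1, 8, 7] 3 distinct, len 5
Longest length with ≤3 distinct: 7.

7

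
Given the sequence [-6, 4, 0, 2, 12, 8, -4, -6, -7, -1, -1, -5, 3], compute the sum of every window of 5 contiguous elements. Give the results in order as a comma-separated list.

Sliding a size-5 window across the 13 values:
[-6, 4, 0, 2, 12] → sum 12
[4, 0, 2, 12, 8] → sum 26
[0, 2, 12, 8, -4] → sum 18
[2, 12, 8, -4, -6] → sum 12
[12, 8, -4, -6, -7] → sum 3
[8, -4, -6, -7, -1] → sum -10
[-4, -6, -7, -1, -1] → sum -19
[-6, -7, -1, -1, -5] → sum -20
[-7, -1, -1, -5, 3] → sum -11

12, 26, 18, 12, 3, -10, -19, -20, -11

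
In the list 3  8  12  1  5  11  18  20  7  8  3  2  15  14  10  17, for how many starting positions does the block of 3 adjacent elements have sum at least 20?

3 8 12 → sum 23  ≥ 20 ✓
8 12 1 → sum 21  ≥ 20 ✓
12 1 5 → sum 18
1 5 11 → sum 17
5 11 18 → sum 34  ≥ 20 ✓
11 18 20 → sum 49  ≥ 20 ✓
18 20 7 → sum 45  ≥ 20 ✓
20 7 8 → sum 35  ≥ 20 ✓
7 8 3 → sum 18
8 3 2 → sum 13
3 2 15 → sum 20  ≥ 20 ✓
2 15 14 → sum 31  ≥ 20 ✓
15 14 10 → sum 39  ≥ 20 ✓
14 10 17 → sum 41  ≥ 20 ✓
10 windows satisfy the condition.

10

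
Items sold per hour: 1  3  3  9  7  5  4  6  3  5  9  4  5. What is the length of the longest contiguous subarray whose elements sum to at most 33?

7

Extend to the right; shrink from the left whenever the sum exceeds 33:
add 1: [1] sum 1, len 1
add 3: [1, 3] sum 4, len 2
add 3: [1, 3, 3] sum 7, len 3
add 9: [1, 3, 3, 9] sum 16, len 4
add 7: [1, 3, 3, 9, 7] sum 23, len 5
add 5: [1, 3, 3, 9, 7, 5] sum 28, len 6
add 4: [1, 3, 3, 9, 7, 5, 4] sum 32, len 7
add 6: [9, 7, 5, 4, 6] sum 31, len 5
add 3: [7, 5, 4, 6, 3] sum 25, len 5
add 5: [7, 5, 4, 6, 3, 5] sum 30, len 6
add 9: [5, 4, 6, 3, 5, 9] sum 32, len 6
add 4: [4, 6, 3, 5, 9, 4] sum 31, len 6
add 5: [6, 3, 5, 9, 4, 5] sum 32, len 6
Longest length seen: 7.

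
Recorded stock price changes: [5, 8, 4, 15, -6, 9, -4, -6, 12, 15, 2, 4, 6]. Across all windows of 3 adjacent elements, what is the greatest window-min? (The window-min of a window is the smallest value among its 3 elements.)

4

[5, 8, 4] → min 4
[8, 4, 15] → min 4
[4, 15, -6] → min -6
[15, -6, 9] → min -6
[-6, 9, -4] → min -6
[9, -4, -6] → min -6
[-4, -6, 12] → min -6
[-6, 12, 15] → min -6
[12, 15, 2] → min 2
[15, 2, 4] → min 2
[2, 4, 6] → min 2
Greatest of these is 4.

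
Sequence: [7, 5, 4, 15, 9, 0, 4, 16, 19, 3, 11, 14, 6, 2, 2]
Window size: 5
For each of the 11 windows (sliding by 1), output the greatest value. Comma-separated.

15, 15, 15, 16, 19, 19, 19, 19, 19, 14, 14

7 5 4 15 9 → max 15
5 4 15 9 0 → max 15
4 15 9 0 4 → max 15
15 9 0 4 16 → max 16
9 0 4 16 19 → max 19
0 4 16 19 3 → max 19
4 16 19 3 11 → max 19
16 19 3 11 14 → max 19
19 3 11 14 6 → max 19
3 11 14 6 2 → max 14
11 14 6 2 2 → max 14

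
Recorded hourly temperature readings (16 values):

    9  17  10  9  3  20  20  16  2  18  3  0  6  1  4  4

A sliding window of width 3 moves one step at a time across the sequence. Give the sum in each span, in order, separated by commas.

9 17 10 → sum 36
17 10 9 → sum 36
10 9 3 → sum 22
9 3 20 → sum 32
3 20 20 → sum 43
20 20 16 → sum 56
20 16 2 → sum 38
16 2 18 → sum 36
2 18 3 → sum 23
18 3 0 → sum 21
3 0 6 → sum 9
0 6 1 → sum 7
6 1 4 → sum 11
1 4 4 → sum 9

36, 36, 22, 32, 43, 56, 38, 36, 23, 21, 9, 7, 11, 9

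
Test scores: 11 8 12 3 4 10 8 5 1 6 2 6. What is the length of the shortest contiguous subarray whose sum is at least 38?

Extend right; whenever the sum reaches 38, record the length and shrink from the left:
add 11: running sum 11 < 38
add 8: running sum 19 < 38
add 12: running sum 31 < 38
add 3: running sum 34 < 38
add 4: shortest ending here [11, 8, 12, 3, 4] sum 38, len 5
add 10: shortest ending here [11, 8, 12, 3, 4, 10] sum 48, len 6
add 8: shortest ending here [8, 12, 3, 4, 10, 8] sum 45, len 6
add 5: shortest ending here [12, 3, 4, 10, 8, 5] sum 42, len 6
add 1: shortest ending here [12, 3, 4, 10, 8, 5, 1] sum 43, len 7
add 6: shortest ending here [12, 3, 4, 10, 8, 5, 1, 6] sum 49, len 8
add 2: shortest ending here [3, 4, 10, 8, 5, 1, 6, 2] sum 39, len 8
add 6: shortest ending here [10, 8, 5, 1, 6, 2, 6] sum 38, len 7
Shortest qualifying length: 5.

5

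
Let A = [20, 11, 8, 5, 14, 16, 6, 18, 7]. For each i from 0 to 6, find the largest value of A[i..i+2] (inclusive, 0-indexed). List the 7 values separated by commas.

20, 11, 14, 16, 16, 18, 18

[20, 11, 8] → max 20
[11, 8, 5] → max 11
[8, 5, 14] → max 14
[5, 14, 16] → max 16
[14, 16, 6] → max 16
[16, 6, 18] → max 18
[6, 18, 7] → max 18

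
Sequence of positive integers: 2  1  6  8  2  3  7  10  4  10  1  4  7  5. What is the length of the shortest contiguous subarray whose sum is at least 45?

Extend right; whenever the sum reaches 45, record the length and shrink from the left:
add 2: running sum 2 < 45
add 1: running sum 3 < 45
add 6: running sum 9 < 45
add 8: running sum 17 < 45
add 2: running sum 19 < 45
add 3: running sum 22 < 45
add 7: running sum 29 < 45
add 10: running sum 39 < 45
add 4: running sum 43 < 45
end 9: [6, 8, 2, 3, 7, 10, 4, 10] sum 50, len 8
end 10: [8, 2, 3, 7, 10, 4, 10, 1] sum 45, len 8
end 11: [8, 2, 3, 7, 10, 4, 10, 1, 4] sum 49, len 9
end 12: [3, 7, 10, 4, 10, 1, 4, 7] sum 46, len 8
end 13: [7, 10, 4, 10, 1, 4, 7, 5] sum 48, len 8
Shortest qualifying length: 8.

8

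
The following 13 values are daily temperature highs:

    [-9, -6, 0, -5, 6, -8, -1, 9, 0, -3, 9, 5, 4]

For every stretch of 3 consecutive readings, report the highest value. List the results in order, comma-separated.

0, 0, 6, 6, 6, 9, 9, 9, 9, 9, 9

[-9, -6, 0] → max 0
[-6, 0, -5] → max 0
[0, -5, 6] → max 6
[-5, 6, -8] → max 6
[6, -8, -1] → max 6
[-8, -1, 9] → max 9
[-1, 9, 0] → max 9
[9, 0, -3] → max 9
[0, -3, 9] → max 9
[-3, 9, 5] → max 9
[9, 5, 4] → max 9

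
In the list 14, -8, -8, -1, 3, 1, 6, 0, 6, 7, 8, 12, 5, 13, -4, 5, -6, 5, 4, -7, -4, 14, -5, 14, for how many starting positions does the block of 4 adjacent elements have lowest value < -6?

7

(14, -8, -8, -1) → min -8  < -6 ✓
(-8, -8, -1, 3) → min -8  < -6 ✓
(-8, -1, 3, 1) → min -8  < -6 ✓
(-1, 3, 1, 6) → min -1
(3, 1, 6, 0) → min 0
(1, 6, 0, 6) → min 0
(6, 0, 6, 7) → min 0
(0, 6, 7, 8) → min 0
(6, 7, 8, 12) → min 6
(7, 8, 12, 5) → min 5
(8, 12, 5, 13) → min 5
(12, 5, 13, -4) → min -4
(5, 13, -4, 5) → min -4
(13, -4, 5, -6) → min -6
(-4, 5, -6, 5) → min -6
(5, -6, 5, 4) → min -6
(-6, 5, 4, -7) → min -7  < -6 ✓
(5, 4, -7, -4) → min -7  < -6 ✓
(4, -7, -4, 14) → min -7  < -6 ✓
(-7, -4, 14, -5) → min -7  < -6 ✓
(-4, 14, -5, 14) → min -5
7 windows satisfy the condition.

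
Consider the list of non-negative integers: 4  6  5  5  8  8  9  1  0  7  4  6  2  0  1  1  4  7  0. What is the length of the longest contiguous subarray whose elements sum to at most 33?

12

Extend to the right; shrink from the left whenever the sum exceeds 33:
[4] sum 4 len 1
[4, 6] sum 10 len 2
[4, 6, 5] sum 15 len 3
[4, 6, 5, 5] sum 20 len 4
[4, 6, 5, 5, 8] sum 28 len 5
[6, 5, 5, 8, 8] sum 32 len 5
[5, 8, 8, 9] sum 30 len 4
[5, 8, 8, 9, 1] sum 31 len 5
[5, 8, 8, 9, 1, 0] sum 31 len 6
[8, 8, 9, 1, 0, 7] sum 33 len 6
[8, 9, 1, 0, 7, 4] sum 29 len 6
[9, 1, 0, 7, 4, 6] sum 27 len 6
[9, 1, 0, 7, 4, 6, 2] sum 29 len 7
[9, 1, 0, 7, 4, 6, 2, 0] sum 29 len 8
[9, 1, 0, 7, 4, 6, 2, 0, 1] sum 30 len 9
[9, 1, 0, 7, 4, 6, 2, 0, 1, 1] sum 31 len 10
[1, 0, 7, 4, 6, 2, 0, 1, 1, 4] sum 26 len 10
[1, 0, 7, 4, 6, 2, 0, 1, 1, 4, 7] sum 33 len 11
[1, 0, 7, 4, 6, 2, 0, 1, 1, 4, 7, 0] sum 33 len 12
Longest length seen: 12.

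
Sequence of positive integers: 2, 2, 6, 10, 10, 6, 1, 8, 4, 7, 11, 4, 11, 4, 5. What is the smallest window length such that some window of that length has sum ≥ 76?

add 2: running sum 2 < 76
add 2: running sum 4 < 76
add 6: running sum 10 < 76
add 10: running sum 20 < 76
add 10: running sum 30 < 76
add 6: running sum 36 < 76
add 1: running sum 37 < 76
add 8: running sum 45 < 76
add 4: running sum 49 < 76
add 7: running sum 56 < 76
add 11: running sum 67 < 76
add 4: running sum 71 < 76
end 12: [6, 10, 10, 6, 1, 8, 4, 7, 11, 4, 11] sum 78, len 11
end 13: [10, 10, 6, 1, 8, 4, 7, 11, 4, 11, 4] sum 76, len 11
end 14: [10, 10, 6, 1, 8, 4, 7, 11, 4, 11, 4, 5] sum 81, len 12
Shortest qualifying length: 11.

11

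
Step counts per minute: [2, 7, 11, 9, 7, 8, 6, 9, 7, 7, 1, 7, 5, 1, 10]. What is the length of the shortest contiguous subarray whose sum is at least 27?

3

add 2: running sum 2 < 27
add 7: running sum 9 < 27
add 11: running sum 20 < 27
end 3: [7, 11, 9] sum 27, len 3
end 4: [11, 9, 7] sum 27, len 3
end 5: [11, 9, 7, 8] sum 35, len 4
end 6: [9, 7, 8, 6] sum 30, len 4
end 7: [7, 8, 6, 9] sum 30, len 4
end 8: [8, 6, 9, 7] sum 30, len 4
end 9: [6, 9, 7, 7] sum 29, len 4
end 10: [6, 9, 7, 7, 1] sum 30, len 5
end 11: [9, 7, 7, 1, 7] sum 31, len 5
end 12: [7, 7, 1, 7, 5] sum 27, len 5
end 13: [7, 7, 1, 7, 5, 1] sum 28, len 6
end 14: [7, 1, 7, 5, 1, 10] sum 31, len 6
Shortest qualifying length: 3.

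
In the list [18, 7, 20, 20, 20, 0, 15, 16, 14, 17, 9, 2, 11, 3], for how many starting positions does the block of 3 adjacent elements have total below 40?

18 7 20 → sum 45
7 20 20 → sum 47
20 20 20 → sum 60
20 20 0 → sum 40
20 0 15 → sum 35  < 40 ✓
0 15 16 → sum 31  < 40 ✓
15 16 14 → sum 45
16 14 17 → sum 47
14 17 9 → sum 40
17 9 2 → sum 28  < 40 ✓
9 2 11 → sum 22  < 40 ✓
2 11 3 → sum 16  < 40 ✓
5 windows satisfy the condition.

5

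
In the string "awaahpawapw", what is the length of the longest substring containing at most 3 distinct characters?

Extend right; when distinct count exceeds 3, shrink from the left:
add a: window [a] (1 distinct), len 1
add w: window [a, w] (2 distinct), len 2
add a: window [a, w, a] (2 distinct), len 3
add a: window [a, w, a, a] (2 distinct), len 4
add h: window [a, w, a, a, h] (3 distinct), len 5
add p: window [a, a, h, p] (3 distinct), len 4
add a: window [a, a, h, p, a] (3 distinct), len 5
add w: window [p, a, w] (3 distinct), len 3
add a: window [p, a, w, a] (3 distinct), len 4
add p: window [p, a, w, a, p] (3 distinct), len 5
add w: window [p, a, w, a, p, w] (3 distinct), len 6
Longest length with ≤3 distinct: 6.

6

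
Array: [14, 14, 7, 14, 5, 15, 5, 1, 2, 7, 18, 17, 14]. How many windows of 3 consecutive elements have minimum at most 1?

3

[14, 14, 7] → min 7
[14, 7, 14] → min 7
[7, 14, 5] → min 5
[14, 5, 15] → min 5
[5, 15, 5] → min 5
[15, 5, 1] → min 1  ≤ 1 ✓
[5, 1, 2] → min 1  ≤ 1 ✓
[1, 2, 7] → min 1  ≤ 1 ✓
[2, 7, 18] → min 2
[7, 18, 17] → min 7
[18, 17, 14] → min 14
3 windows satisfy the condition.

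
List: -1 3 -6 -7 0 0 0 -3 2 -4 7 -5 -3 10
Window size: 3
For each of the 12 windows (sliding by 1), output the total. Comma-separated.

-4, -10, -13, -7, 0, -3, -1, -5, 5, -2, -1, 2

Sliding a size-3 window across the 14 values:
(-1, 3, -6) → sum -4
(3, -6, -7) → sum -10
(-6, -7, 0) → sum -13
(-7, 0, 0) → sum -7
(0, 0, 0) → sum 0
(0, 0, -3) → sum -3
(0, -3, 2) → sum -1
(-3, 2, -4) → sum -5
(2, -4, 7) → sum 5
(-4, 7, -5) → sum -2
(7, -5, -3) → sum -1
(-5, -3, 10) → sum 2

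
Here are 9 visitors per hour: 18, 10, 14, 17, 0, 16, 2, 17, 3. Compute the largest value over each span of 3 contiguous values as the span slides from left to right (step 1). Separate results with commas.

18, 17, 17, 17, 16, 17, 17

Sliding a size-3 window across the 9 values:
[18, 10, 14] → max 18
[10, 14, 17] → max 17
[14, 17, 0] → max 17
[17, 0, 16] → max 17
[0, 16, 2] → max 16
[16, 2, 17] → max 17
[2, 17, 3] → max 17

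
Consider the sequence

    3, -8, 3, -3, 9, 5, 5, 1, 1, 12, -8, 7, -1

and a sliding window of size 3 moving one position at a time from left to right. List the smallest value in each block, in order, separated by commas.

-8, -8, -3, -3, 5, 1, 1, 1, -8, -8, -8

(3, -8, 3) → min -8
(-8, 3, -3) → min -8
(3, -3, 9) → min -3
(-3, 9, 5) → min -3
(9, 5, 5) → min 5
(5, 5, 1) → min 1
(5, 1, 1) → min 1
(1, 1, 12) → min 1
(1, 12, -8) → min -8
(12, -8, 7) → min -8
(-8, 7, -1) → min -8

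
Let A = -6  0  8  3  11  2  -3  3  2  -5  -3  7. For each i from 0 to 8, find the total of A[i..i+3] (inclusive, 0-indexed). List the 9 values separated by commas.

5, 22, 24, 13, 13, 4, -3, -3, 1

[-6, 0, 8, 3] → sum 5
[0, 8, 3, 11] → sum 22
[8, 3, 11, 2] → sum 24
[3, 11, 2, -3] → sum 13
[11, 2, -3, 3] → sum 13
[2, -3, 3, 2] → sum 4
[-3, 3, 2, -5] → sum -3
[3, 2, -5, -3] → sum -3
[2, -5, -3, 7] → sum 1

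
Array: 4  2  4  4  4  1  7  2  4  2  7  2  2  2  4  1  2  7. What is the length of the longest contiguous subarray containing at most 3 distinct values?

Extend right; when distinct count exceeds 3, shrink from the left:
add 4: window [4] (1 distinct), len 1
add 2: window [4, 2] (2 distinct), len 2
add 4: window [4, 2, 4] (2 distinct), len 3
add 4: window [4, 2, 4, 4] (2 distinct), len 4
add 4: window [4, 2, 4, 4, 4] (2 distinct), len 5
add 1: window [4, 2, 4, 4, 4, 1] (3 distinct), len 6
add 7: window [4, 4, 4, 1, 7] (3 distinct), len 5
add 2: window [1, 7, 2] (3 distinct), len 3
add 4: window [7, 2, 4] (3 distinct), len 3
add 2: window [7, 2, 4, 2] (3 distinct), len 4
add 7: window [7, 2, 4, 2, 7] (3 distinct), len 5
add 2: window [7, 2, 4, 2, 7, 2] (3 distinct), len 6
add 2: window [7, 2, 4, 2, 7, 2, 2] (3 distinct), len 7
add 2: window [7, 2, 4, 2, 7, 2, 2, 2] (3 distinct), len 8
add 4: window [7, 2, 4, 2, 7, 2, 2, 2, 4] (3 distinct), len 9
add 1: window [2, 2, 2, 4, 1] (3 distinct), len 5
add 2: window [2, 2, 2, 4, 1, 2] (3 distinct), len 6
add 7: window [1, 2, 7] (3 distinct), len 3
Longest length with ≤3 distinct: 9.

9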